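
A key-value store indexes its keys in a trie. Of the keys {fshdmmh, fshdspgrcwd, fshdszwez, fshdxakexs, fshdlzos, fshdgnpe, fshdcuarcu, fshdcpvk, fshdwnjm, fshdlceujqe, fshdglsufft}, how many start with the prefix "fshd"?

11

Filter for entries beginning with "fshd":
Matches: "fshdcpvk", "fshdcuarcu", "fshdglsufft", "fshdgnpe", "fshdlceujqe", "fshdlzos", "fshdmmh", "fshdspgrcwd", "fshdszwez", "fshdwnjm", "fshdxakexs"
Count: 11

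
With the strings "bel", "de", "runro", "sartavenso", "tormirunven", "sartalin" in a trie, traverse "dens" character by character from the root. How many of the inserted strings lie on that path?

1

Walk "dens" from the root; an end-of-word marker is hit whenever a stored word is a prefix of "dens".
Prefixes of the query that are stored words: "de"
Count: 1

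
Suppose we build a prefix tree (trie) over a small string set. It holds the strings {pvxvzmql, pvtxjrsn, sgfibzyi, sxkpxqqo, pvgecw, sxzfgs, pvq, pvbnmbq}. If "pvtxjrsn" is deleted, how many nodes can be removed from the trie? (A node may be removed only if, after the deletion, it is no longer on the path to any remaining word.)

6

Walk "pvtxjrsn" from the leaf back toward the root, removing each node that no remaining word uses.
The suffix "txjrsn" (6 nodes) is used only by "pvtxjrsn"; the node for "pv" still has the child "x", so pruning stops there.
Nodes removed: 6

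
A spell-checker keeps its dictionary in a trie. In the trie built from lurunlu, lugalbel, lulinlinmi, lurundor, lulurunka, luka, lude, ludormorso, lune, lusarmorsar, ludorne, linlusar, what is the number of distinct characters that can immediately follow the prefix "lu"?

7

Follow the path "lu" to its node, then look at its outgoing edges.
Distinct next characters after "lu": d, g, k, l, n, r, s.
That node has 7 child edges.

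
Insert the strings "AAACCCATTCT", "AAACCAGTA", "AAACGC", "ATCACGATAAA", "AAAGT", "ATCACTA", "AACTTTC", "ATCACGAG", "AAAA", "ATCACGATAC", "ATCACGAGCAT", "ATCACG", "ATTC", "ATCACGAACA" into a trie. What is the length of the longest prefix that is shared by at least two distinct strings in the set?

9

Look for the deepest trie node that still has at least two words in its subtree.
e.g. "ATCACGATAAA" and "ATCACGATAC" share the prefix "ATCACGATA" of length 9; no pair shares a longer one.
Longest shared-prefix length: 9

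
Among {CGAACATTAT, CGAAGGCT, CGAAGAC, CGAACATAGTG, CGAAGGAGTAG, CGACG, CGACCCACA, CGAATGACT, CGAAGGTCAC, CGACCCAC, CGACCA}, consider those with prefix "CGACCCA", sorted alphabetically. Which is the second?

CGACCCACA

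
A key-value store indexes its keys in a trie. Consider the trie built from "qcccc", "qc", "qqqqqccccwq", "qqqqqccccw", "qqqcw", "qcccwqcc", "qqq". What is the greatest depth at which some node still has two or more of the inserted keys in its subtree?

Equivalently: take the maximum, over all pairs, of their longest common prefix length.
"qqqqqccccw" and "qqqqqccccwq" agree on "qqqqqccccw" (10 characters) before diverging; nothing deeper is shared.
Longest shared-prefix length: 10

10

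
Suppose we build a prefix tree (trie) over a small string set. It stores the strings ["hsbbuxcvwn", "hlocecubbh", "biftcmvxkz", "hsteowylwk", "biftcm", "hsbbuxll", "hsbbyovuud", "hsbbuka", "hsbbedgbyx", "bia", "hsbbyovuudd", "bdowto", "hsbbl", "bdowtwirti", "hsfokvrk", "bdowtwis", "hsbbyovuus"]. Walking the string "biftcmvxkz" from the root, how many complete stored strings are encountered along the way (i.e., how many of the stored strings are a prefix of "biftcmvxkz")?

2

Check each prefix of "biftcmvxkz" against the stored set — each match is an end-marker on the path.
Prefixes of the query that are stored words: "biftcm", "biftcmvxkz"
Count: 2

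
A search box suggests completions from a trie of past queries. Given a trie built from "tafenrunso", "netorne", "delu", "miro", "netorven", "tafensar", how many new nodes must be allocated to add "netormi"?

2

Walking "netormi" from the root, the first 5 characters ("netor") follow existing edges; "m" is the first miss.
So 7 − 5 = 2 new nodes.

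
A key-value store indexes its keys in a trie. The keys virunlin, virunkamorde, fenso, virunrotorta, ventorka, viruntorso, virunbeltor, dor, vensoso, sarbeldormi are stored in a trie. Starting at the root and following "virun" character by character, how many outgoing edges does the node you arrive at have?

5

Follow the path "virun" to its node, then look at its outgoing edges.
Distinct next characters after "virun": b, k, l, r, t.
That node has 5 child edges.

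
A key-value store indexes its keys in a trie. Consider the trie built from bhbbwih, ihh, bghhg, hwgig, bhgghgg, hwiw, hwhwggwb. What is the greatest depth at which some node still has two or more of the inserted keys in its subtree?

2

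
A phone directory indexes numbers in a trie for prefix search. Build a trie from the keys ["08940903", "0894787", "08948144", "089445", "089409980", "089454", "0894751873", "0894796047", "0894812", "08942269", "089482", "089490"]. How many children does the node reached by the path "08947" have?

Walk "08947" from the root, arriving at one node.
Characters that immediately follow "08947" among the stored strings: {5, 8, 9}.
That node has 3 child edges.

3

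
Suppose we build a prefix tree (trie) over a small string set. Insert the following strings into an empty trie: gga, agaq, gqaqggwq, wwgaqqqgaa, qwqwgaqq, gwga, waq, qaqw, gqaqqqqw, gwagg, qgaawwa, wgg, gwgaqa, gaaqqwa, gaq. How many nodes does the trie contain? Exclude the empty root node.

Count nodes per top-level branch (shared prefixes stored once):
  'a'-branch (agaq): 4 nodes
  'g'-branch (gaaqqwa, gaq, gga, gqaqggwq, gqaqqqqw, gwagg, gwga, gwgaqa): 29 nodes
  'q'-branch (qaqw, qgaawwa, qwqwgaqq): 17 nodes
  'w'-branch (waq, wgg, wwgaqqqgaa): 14 nodes
Sum: 64

64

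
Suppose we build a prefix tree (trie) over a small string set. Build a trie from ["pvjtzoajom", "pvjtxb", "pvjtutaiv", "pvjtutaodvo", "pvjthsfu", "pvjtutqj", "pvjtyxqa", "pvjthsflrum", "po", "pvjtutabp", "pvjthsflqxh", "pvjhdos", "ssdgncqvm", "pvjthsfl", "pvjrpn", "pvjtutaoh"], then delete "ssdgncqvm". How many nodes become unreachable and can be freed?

9

Walk "ssdgncqvm" from the leaf back toward the root, removing each node that no remaining word uses.
No other word shares any prefix with "ssdgncqvm", so all 9 of its nodes go.
Nodes removed: 9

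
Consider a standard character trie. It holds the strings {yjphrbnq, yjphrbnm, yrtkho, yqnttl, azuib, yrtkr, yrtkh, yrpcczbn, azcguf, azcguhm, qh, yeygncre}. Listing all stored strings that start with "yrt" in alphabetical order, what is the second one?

yrtkho

DFS of the "yrt" subtree visits, in order: "yrtkh", "yrtkho", "yrtkr"
Position 2: yrtkho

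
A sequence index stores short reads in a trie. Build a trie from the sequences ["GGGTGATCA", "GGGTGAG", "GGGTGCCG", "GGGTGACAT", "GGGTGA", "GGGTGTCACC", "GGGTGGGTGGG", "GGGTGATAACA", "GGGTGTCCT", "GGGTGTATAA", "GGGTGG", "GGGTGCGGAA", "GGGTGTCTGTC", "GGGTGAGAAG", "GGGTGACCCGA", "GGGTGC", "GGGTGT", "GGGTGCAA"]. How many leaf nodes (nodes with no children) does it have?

Leaves are exactly the stored words that no other stored word extends.
Those words: "GGGTGACAT", "GGGTGACCCGA", "GGGTGAGAAG", "GGGTGATAACA", "GGGTGATCA", "GGGTGCAA", "GGGTGCCG", "GGGTGCGGAA", "GGGTGGGTGGG", "GGGTGTATAA", "GGGTGTCACC", "GGGTGTCCT", "GGGTGTCTGTC"
Leaf count: 13

13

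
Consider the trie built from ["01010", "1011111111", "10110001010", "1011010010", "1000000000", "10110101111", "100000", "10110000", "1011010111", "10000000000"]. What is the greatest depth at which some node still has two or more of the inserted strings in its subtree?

10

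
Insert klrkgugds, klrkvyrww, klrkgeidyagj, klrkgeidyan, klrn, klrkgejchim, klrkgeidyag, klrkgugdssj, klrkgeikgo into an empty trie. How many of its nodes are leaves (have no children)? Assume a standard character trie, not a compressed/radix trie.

Leaves are exactly the stored words that no other stored word extends.
Those words: "klrkgeidyagj", "klrkgeidyan", "klrkgeikgo", "klrkgejchim", "klrkgugdssj", "klrkvyrww", "klrn"
Leaf count: 7

7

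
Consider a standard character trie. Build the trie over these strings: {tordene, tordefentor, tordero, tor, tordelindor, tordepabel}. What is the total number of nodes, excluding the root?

Insert word by word; a character creates a node only if that edge doesn't already exist:
  "tordene" → 7 new (t, o, r, d, e, n, e)
  "tordefentor" → prefix "torde" already present; 6 new (f, e, n, t, o, r)
  "tordero" → prefix "torde" already present; 2 new (r, o)
  "tor" → prefix "tor" already present; 0 new (none)
  "tordelindor" → prefix "torde" already present; 6 new (l, i, n, d, o, r)
  "tordepabel" → prefix "torde" already present; 5 new (p, a, b, e, l)
Total nodes = 7 + 6 + 2 + 0 + 6 + 5 = 26

26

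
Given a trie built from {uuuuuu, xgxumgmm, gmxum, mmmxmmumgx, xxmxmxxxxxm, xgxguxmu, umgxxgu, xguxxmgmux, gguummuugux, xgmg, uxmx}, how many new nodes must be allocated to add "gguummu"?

0

"gguummu" is already a full path in the trie; only an end-marker is added.
No new nodes are needed: 0.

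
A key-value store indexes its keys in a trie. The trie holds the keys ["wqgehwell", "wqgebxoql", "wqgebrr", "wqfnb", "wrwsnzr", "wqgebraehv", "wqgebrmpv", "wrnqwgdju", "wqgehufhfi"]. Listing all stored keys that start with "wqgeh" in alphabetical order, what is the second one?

wqgehwell

DFS of the "wqgeh" subtree visits, in order: "wqgehufhfi", "wqgehwell"
Position 2: wqgehwell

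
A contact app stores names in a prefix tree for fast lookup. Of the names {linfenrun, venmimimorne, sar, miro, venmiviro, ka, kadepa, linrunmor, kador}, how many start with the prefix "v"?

Traverse to the node for "v", then collect every word in that subtree.
Matches: "venmimimorne", "venmiviro"
Count: 2

2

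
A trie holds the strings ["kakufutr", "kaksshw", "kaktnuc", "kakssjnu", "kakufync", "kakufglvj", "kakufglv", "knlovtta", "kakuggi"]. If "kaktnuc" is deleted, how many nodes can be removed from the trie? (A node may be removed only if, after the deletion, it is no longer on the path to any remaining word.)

Walk "kaktnuc" from the leaf back toward the root, removing each node that no remaining word uses.
The suffix "tnuc" (4 nodes) is used only by "kaktnuc"; the node for "kak" still has the child "u", so pruning stops there.
Nodes removed: 4

4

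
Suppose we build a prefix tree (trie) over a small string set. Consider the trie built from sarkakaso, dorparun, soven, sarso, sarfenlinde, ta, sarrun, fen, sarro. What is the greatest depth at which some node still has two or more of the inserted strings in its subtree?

4

The deepest shared node is where two words last agree before diverging.
e.g. "sarro" and "sarrun" share the prefix "sarr" of length 4; no pair shares a longer one.
Longest shared-prefix length: 4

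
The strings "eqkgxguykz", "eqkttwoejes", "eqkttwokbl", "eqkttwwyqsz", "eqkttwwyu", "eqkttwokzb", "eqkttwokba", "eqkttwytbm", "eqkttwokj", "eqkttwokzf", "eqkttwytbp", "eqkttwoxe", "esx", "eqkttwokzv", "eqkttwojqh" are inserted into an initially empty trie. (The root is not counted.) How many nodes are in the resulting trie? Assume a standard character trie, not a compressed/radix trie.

Trace insertions, counting only characters that open a new branch:
  "eqkgxguykz" → 10 new (e, q, k, g, x, g, u, y, k, z)
  "eqkttwoejes" → prefix "eqk" already present; 8 new (t, t, w, o, e, j, e, s)
  "eqkttwokbl" → prefix "eqkttwo" already present; 3 new (k, b, l)
  "eqkttwwyqsz" → prefix "eqkttw" already present; 5 new (w, y, q, s, z)
  "eqkttwwyu" → prefix "eqkttwwy" already present; 1 new (u)
  "eqkttwokzb" → prefix "eqkttwok" already present; 2 new (z, b)
  "eqkttwokba" → prefix "eqkttwokb" already present; 1 new (a)
  "eqkttwytbm" → prefix "eqkttw" already present; 4 new (y, t, b, m)
  "eqkttwokj" → prefix "eqkttwok" already present; 1 new (j)
  "eqkttwokzf" → prefix "eqkttwokz" already present; 1 new (f)
  "eqkttwytbp" → prefix "eqkttwytb" already present; 1 new (p)
  "eqkttwoxe" → prefix "eqkttwo" already present; 2 new (x, e)
  "esx" → prefix "e" already present; 2 new (s, x)
  "eqkttwokzv" → prefix "eqkttwokz" already present; 1 new (v)
  "eqkttwojqh" → prefix "eqkttwo" already present; 3 new (j, q, h)
Total nodes = 10 + 8 + 3 + 5 + 1 + 2 + 1 + 4 + 1 + 1 + 1 + 2 + 2 + 1 + 3 = 45

45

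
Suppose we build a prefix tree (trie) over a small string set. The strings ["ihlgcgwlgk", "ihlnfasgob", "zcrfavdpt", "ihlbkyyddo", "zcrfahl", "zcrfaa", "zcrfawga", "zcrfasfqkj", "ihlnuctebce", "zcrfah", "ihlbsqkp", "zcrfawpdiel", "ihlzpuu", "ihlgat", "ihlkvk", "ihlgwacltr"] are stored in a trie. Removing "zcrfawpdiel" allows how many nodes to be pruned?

5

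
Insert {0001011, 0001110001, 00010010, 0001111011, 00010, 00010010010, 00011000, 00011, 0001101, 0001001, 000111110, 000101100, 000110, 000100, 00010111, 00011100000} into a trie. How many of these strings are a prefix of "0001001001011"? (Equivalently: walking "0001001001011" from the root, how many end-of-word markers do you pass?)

Walk "0001001001011" from the root; an end-of-word marker is hit whenever a stored word is a prefix of "0001001001011".
Prefixes of the query that are stored words: "00010", "000100", "0001001", "00010010", "00010010010"
Count: 5

5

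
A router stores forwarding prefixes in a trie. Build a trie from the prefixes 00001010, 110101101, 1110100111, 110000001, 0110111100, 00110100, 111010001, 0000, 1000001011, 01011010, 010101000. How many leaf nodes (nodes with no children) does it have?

10

A leaf is a node with no children — equivalently, the end of a word that is not a proper prefix of any other stored word.
Those words: "00001010", "00110100", "010101000", "01011010", "0110111100", "1000001011", "110000001", "110101101", "111010001", "1110100111"
Leaf count: 10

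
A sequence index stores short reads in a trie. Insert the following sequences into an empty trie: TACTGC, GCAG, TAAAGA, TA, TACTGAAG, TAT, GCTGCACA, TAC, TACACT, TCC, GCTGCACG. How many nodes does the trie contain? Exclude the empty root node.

30

Count nodes per top-level branch (shared prefixes stored once):
  'G'-branch (GCAG, GCTGCACA, GCTGCACG): 11 nodes
  'T'-branch (TA, TAAAGA, TAC, TACACT, TACTGAAG, TACTGC, TAT, TCC): 19 nodes
Sum: 30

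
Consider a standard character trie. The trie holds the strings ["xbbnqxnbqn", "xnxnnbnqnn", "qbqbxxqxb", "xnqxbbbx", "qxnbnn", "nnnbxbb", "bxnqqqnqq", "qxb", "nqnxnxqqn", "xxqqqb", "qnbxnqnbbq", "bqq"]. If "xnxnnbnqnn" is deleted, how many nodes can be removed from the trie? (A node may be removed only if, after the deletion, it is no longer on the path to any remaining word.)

After clearing the end-marker at "xnxnnbnqnn", prune upward until reaching a node still needed by another word.
The suffix "xnnbnqnn" (8 nodes) is used only by "xnxnnbnqnn"; the node for "xn" still has the child "q", so pruning stops there.
Nodes removed: 8

8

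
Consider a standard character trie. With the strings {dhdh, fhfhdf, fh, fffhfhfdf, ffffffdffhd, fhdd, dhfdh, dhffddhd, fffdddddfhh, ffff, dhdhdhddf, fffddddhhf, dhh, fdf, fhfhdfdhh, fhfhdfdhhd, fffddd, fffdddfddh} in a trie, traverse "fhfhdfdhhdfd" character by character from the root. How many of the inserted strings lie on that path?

Traverse "fhfhdfdhhdfd" character by character; count nodes along the way that are marked as word ends.
Prefixes of the query that are stored words: "fh", "fhfhdf", "fhfhdfdhh", "fhfhdfdhhd"
Count: 4

4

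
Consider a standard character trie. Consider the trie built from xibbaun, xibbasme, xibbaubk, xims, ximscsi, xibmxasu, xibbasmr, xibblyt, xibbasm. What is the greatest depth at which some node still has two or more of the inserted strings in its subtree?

The deepest shared node is where two words last agree before diverging.
"xibbasm" and "xibbasme" agree on "xibbasm" (7 characters) before diverging; nothing deeper is shared.
Longest shared-prefix length: 7

7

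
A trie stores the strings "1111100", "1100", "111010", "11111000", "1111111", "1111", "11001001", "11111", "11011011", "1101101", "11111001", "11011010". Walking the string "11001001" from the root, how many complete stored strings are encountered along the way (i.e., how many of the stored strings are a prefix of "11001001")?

2

Walk "11001001" from the root; an end-of-word marker is hit whenever a stored word is a prefix of "11001001".
Prefixes of the query that are stored words: "1100", "11001001"
Count: 2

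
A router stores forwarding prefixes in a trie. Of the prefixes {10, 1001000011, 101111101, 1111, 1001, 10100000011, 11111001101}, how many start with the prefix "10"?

Filter for entries beginning with "10":
Matches: "10", "1001", "1001000011", "10100000011", "101111101"
Count: 5

5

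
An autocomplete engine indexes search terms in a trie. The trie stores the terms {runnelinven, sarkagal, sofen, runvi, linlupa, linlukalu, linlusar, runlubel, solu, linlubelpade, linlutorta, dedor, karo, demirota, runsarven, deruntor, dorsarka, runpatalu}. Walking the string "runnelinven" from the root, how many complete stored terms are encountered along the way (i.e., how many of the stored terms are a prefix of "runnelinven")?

Check each prefix of "runnelinven" against the stored set — each match is an end-marker on the path.
Prefixes of the query that are stored words: "runnelinven"
Count: 1

1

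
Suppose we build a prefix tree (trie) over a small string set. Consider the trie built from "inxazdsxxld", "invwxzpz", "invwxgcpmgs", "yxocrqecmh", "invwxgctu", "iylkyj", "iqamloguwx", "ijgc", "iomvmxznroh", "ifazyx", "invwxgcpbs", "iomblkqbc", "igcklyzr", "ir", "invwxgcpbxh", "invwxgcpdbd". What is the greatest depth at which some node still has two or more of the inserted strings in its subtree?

The deepest shared node is where two words last agree before diverging.
e.g. "invwxgcpbs" and "invwxgcpbxh" share the prefix "invwxgcpb" of length 9; no pair shares a longer one.
Longest shared-prefix length: 9

9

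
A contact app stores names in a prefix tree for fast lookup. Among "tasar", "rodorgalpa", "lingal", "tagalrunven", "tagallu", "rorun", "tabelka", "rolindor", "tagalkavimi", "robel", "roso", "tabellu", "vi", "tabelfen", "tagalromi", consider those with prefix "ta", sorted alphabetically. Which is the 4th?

tagalkavimi

Words with prefix "ta", in lexicographic order: "tabelfen", "tabelka", "tabellu", "tagalkavimi", "tagallu", "tagalromi", "tagalrunven", "tasar"
The 4th is tagalkavimi.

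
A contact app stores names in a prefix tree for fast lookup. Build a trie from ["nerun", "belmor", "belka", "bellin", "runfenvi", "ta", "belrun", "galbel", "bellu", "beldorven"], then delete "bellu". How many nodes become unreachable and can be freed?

Walk "bellu" from the leaf back toward the root, removing each node that no remaining word uses.
The suffix "u" (1 node) is used only by "bellu"; the node for "bell" still has the child "i", so pruning stops there.
Nodes removed: 1

1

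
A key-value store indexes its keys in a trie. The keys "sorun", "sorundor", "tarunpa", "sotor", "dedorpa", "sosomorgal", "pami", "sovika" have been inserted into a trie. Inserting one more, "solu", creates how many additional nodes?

"so" is already a path in the trie; the remaining "lu" must be added.
Each of the 2 remaining characters creates one node.

2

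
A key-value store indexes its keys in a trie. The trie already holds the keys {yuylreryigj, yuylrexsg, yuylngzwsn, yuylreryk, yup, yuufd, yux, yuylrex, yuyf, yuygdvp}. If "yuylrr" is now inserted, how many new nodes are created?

Walking "yuylrr" from the root, the first 5 characters ("yuylr") follow existing edges; "r" is the first miss.
So 6 − 5 = 1 new nodes.

1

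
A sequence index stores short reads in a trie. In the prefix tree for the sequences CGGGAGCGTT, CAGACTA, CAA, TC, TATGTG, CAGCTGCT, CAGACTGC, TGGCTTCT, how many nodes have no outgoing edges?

Leaves are exactly the stored words that no other stored word extends.
Those words: "CAA", "CAGACTA", "CAGACTGC", "CAGCTGCT", "CGGGAGCGTT", "TATGTG", "TC", "TGGCTTCT"
Leaf count: 8

8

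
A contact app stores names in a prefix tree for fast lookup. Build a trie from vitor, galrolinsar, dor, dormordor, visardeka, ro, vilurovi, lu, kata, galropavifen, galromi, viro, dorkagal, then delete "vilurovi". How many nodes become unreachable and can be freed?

6

Walk "vilurovi" from the leaf back toward the root, removing each node that no remaining word uses.
The suffix "lurovi" (6 nodes) is used only by "vilurovi"; the node for "vi" still has the child "t", so pruning stops there.
Nodes removed: 6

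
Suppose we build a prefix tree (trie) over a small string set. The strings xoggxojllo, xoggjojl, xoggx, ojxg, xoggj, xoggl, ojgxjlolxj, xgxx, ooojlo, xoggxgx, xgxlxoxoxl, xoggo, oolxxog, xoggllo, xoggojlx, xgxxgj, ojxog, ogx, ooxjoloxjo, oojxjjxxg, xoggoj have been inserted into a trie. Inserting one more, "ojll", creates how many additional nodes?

"oj" is already a path in the trie; the remaining "ll" must be added.
So 4 − 2 = 2 new nodes.

2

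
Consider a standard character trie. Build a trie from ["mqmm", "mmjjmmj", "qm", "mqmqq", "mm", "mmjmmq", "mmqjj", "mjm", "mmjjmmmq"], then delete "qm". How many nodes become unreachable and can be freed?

2

Walk "qm" from the leaf back toward the root, removing each node that no remaining word uses.
No other word shares any prefix with "qm", so all 2 of its nodes go.
Nodes removed: 2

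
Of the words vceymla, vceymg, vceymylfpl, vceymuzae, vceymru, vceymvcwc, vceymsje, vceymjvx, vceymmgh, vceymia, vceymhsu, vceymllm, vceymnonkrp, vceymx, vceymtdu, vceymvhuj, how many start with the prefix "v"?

Filter for entries beginning with "v":
Matches: "vceymg", "vceymhsu", "vceymia", "vceymjvx", "vceymla", "vceymllm", "vceymmgh", "vceymnonkrp", "vceymru", "vceymsje", "vceymtdu", "vceymuzae", "vceymvcwc", "vceymvhuj", "vceymx", "vceymylfpl"
Count: 16

16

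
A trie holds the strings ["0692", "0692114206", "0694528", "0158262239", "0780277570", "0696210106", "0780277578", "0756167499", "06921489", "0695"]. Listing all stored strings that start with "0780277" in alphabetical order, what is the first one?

0780277570

Words with prefix "0780277", in lexicographic order: "0780277570", "0780277578"
The 1st is 0780277570.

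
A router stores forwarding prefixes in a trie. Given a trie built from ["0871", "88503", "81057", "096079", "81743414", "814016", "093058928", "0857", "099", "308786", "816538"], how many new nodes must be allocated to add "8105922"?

3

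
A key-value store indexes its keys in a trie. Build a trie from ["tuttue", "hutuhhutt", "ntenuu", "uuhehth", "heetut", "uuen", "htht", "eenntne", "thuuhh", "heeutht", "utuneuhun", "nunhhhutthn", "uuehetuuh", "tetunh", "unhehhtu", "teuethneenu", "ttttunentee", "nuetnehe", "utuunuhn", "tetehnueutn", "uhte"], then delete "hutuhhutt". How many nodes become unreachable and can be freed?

Walk "hutuhhutt" from the leaf back toward the root, removing each node that no remaining word uses.
The suffix "utuhhutt" (8 nodes) is used only by "hutuhhutt"; the node for "h" still has the child "e", so pruning stops there.
Nodes removed: 8

8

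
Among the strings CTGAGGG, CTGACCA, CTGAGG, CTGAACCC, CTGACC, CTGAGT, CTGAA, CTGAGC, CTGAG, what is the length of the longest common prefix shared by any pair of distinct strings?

Equivalently: take the maximum, over all pairs, of their longest common prefix length.
"CTGACC" and "CTGACCA" agree on "CTGACC" (6 characters) before diverging; nothing deeper is shared.
Longest shared-prefix length: 6

6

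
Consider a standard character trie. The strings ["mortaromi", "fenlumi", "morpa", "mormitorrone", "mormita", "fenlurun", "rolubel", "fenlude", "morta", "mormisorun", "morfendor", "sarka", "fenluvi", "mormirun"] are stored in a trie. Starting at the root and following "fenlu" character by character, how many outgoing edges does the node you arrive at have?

4

The children of the "fenlu" node are the distinct next characters among strings starting with "fenlu".
Distinct next characters after "fenlu": d, m, r, v.
That node has 4 child edges.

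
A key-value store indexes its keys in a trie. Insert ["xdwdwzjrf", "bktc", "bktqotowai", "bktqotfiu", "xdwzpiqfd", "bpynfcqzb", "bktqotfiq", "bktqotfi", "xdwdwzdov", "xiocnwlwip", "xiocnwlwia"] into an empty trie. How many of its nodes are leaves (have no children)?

A leaf is a node with no children — equivalently, the end of a word that is not a proper prefix of any other stored word.
Those words: "bktc", "bktqotfiq", "bktqotfiu", "bktqotowai", "bpynfcqzb", "xdwdwzdov", "xdwdwzjrf", "xdwzpiqfd", "xiocnwlwia", "xiocnwlwip"
Leaf count: 10

10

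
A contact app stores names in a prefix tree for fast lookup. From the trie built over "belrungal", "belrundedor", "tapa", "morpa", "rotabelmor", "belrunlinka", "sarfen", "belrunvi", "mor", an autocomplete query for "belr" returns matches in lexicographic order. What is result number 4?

Words with prefix "belr", in lexicographic order: "belrundedor", "belrungal", "belrunlinka", "belrunvi"
Position 4: belrunvi

belrunvi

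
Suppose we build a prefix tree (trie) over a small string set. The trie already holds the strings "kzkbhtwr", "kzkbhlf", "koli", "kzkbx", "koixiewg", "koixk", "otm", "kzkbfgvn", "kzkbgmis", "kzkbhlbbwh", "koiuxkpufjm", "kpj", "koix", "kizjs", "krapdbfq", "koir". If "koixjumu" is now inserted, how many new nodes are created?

4

"koix" is already a path in the trie; the remaining "jumu" must be added.
Each of the 4 remaining characters creates one node.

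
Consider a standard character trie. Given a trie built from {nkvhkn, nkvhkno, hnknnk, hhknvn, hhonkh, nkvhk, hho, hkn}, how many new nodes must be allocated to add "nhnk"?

3

Walking "nhnk" from the root, the first 1 characters ("n") follow existing edges; "h" is the first miss.
New nodes needed: |"nhnk"| − 1 = 4 − 1 = 3.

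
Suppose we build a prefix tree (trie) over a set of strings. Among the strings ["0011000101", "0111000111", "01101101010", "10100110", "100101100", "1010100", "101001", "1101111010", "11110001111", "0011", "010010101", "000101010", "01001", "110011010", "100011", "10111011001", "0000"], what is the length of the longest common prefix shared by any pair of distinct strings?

6

Look for the deepest trie node that still has at least two words in its subtree.
e.g. "101001" and "10100110" share the prefix "101001" of length 6; no pair shares a longer one.
Longest shared-prefix length: 6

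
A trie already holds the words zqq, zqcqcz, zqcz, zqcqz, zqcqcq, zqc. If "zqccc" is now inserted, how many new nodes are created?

2

"zqc" is already a path in the trie; the remaining "cc" must be added.
Each of the 2 remaining characters creates one node.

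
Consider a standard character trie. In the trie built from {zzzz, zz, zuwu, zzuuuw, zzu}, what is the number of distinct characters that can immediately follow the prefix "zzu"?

Follow the path "zzu" to its node, then look at its outgoing edges.
Distinct next characters after "zzu": u.
That node has 1 child edge.

1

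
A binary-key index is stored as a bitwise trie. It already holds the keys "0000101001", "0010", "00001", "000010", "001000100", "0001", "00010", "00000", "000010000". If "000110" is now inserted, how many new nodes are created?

2

The longest prefix of "000110" already in the trie is "0001" (length 4).
Each of the 2 remaining characters creates one node.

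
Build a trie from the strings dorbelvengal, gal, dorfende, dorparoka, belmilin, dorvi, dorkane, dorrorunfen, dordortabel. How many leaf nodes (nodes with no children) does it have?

Leaves are exactly the stored words that no other stored word extends.
Those words: "belmilin", "dorbelvengal", "dordortabel", "dorfende", "dorkane", "dorparoka", "dorrorunfen", "dorvi", "gal"
Leaf count: 9

9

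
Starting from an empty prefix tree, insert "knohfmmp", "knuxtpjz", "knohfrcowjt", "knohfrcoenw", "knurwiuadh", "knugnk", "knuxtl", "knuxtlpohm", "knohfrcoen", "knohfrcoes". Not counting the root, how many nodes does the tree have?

39

Trace insertions, counting only characters that open a new branch:
  "knohfmmp" → 8 new (k, n, o, h, f, m, m, p)
  "knuxtpjz" → prefix "kn" already present; 6 new (u, x, t, p, j, z)
  "knohfrcowjt" → prefix "knohf" already present; 6 new (r, c, o, w, j, t)
  "knohfrcoenw" → prefix "knohfrco" already present; 3 new (e, n, w)
  "knurwiuadh" → prefix "knu" already present; 7 new (r, w, i, u, a, d, h)
  "knugnk" → prefix "knu" already present; 3 new (g, n, k)
  "knuxtl" → prefix "knuxt" already present; 1 new (l)
  "knuxtlpohm" → prefix "knuxtl" already present; 4 new (p, o, h, m)
  "knohfrcoen" → prefix "knohfrcoen" already present; 0 new (none)
  "knohfrcoes" → prefix "knohfrcoe" already present; 1 new (s)
Total nodes = 8 + 6 + 6 + 3 + 7 + 3 + 1 + 4 + 0 + 1 = 39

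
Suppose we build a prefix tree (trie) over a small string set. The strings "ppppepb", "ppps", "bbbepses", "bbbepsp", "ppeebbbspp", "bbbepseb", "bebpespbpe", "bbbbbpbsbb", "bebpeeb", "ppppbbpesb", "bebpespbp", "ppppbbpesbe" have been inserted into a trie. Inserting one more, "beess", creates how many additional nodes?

3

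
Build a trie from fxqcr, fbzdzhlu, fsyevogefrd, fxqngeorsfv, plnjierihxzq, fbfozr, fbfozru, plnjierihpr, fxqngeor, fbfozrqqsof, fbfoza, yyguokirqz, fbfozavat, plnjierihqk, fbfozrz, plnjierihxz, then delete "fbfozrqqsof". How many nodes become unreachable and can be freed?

After clearing the end-marker at "fbfozrqqsof", prune upward until reaching a node still needed by another word.
The suffix "qqsof" (5 nodes) is used only by "fbfozrqqsof"; the node for "fbfozr" still has the child "u", so pruning stops there.
Nodes removed: 5

5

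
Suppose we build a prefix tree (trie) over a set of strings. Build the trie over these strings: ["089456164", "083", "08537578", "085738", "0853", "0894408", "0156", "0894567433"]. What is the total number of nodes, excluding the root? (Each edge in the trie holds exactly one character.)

Trie structure (* marks end of a word):
(root)
└─ 0
   ├─ 1
   │  └─ 5
   │     └─ 6 *
   └─ 8
      ├─ 3 *
      ├─ 5
      │  ├─ 3 *
      │  │  └─ 7
      │  │     └─ 5
      │  │        └─ 7
      │  │           └─ 8 *
      │  └─ 7
      │     └─ 3
      │        └─ 8 *
      └─ 9
         └─ 4
            ├─ 4
            │  └─ 0
            │     └─ 8 *
            └─ 5
               └─ 6
                  ├─ 1
                  │  └─ 6
                  │     └─ 4 *
                  └─ 7
                     └─ 4
                        └─ 3
                           └─ 3 *
Counting every labelled node above: 29.

29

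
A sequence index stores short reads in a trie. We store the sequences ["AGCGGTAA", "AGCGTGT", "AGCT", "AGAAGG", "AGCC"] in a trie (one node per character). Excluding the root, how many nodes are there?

Insert word by word; a character creates a node only if that edge doesn't already exist:
  "AGCGGTAA" → 8 new (A, G, C, G, G, T, A, A)
  "AGCGTGT" → prefix "AGCG" already present; 3 new (T, G, T)
  "AGCT" → prefix "AGC" already present; 1 new (T)
  "AGAAGG" → prefix "AG" already present; 4 new (A, A, G, G)
  "AGCC" → prefix "AGC" already present; 1 new (C)
Total nodes = 8 + 3 + 1 + 4 + 1 = 17

17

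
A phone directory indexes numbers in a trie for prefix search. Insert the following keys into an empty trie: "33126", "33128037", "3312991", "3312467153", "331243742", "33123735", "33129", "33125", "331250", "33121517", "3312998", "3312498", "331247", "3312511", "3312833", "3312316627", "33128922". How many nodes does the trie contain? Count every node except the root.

Insert word by word; a character creates a node only if that edge doesn't already exist:
  "33126" → 5 new (3, 3, 1, 2, 6)
  "33128037" → prefix "3312" already present; 4 new (8, 0, 3, 7)
  "3312991" → prefix "3312" already present; 3 new (9, 9, 1)
  "3312467153" → prefix "3312" already present; 6 new (4, 6, 7, 1, 5, 3)
  "331243742" → prefix "33124" already present; 4 new (3, 7, 4, 2)
  "33123735" → prefix "3312" already present; 4 new (3, 7, 3, 5)
  "33129" → prefix "33129" already present; 0 new (none)
  "33125" → prefix "3312" already present; 1 new (5)
  "331250" → prefix "33125" already present; 1 new (0)
  "33121517" → prefix "3312" already present; 4 new (1, 5, 1, 7)
  "3312998" → prefix "331299" already present; 1 new (8)
  "3312498" → prefix "33124" already present; 2 new (9, 8)
  "331247" → prefix "33124" already present; 1 new (7)
  "3312511" → prefix "33125" already present; 2 new (1, 1)
  "3312833" → prefix "33128" already present; 2 new (3, 3)
  "3312316627" → prefix "33123" already present; 5 new (1, 6, 6, 2, 7)
  "33128922" → prefix "33128" already present; 3 new (9, 2, 2)
Total nodes = 5 + 4 + 3 + 6 + 4 + 4 + 0 + 1 + 1 + 4 + 1 + 2 + 1 + 2 + 2 + 5 + 3 = 48

48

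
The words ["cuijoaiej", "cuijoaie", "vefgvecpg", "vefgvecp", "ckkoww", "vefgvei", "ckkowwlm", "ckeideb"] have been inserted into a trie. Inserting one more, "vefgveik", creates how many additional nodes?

1

Walking "vefgveik" from the root, the first 7 characters ("vefgvei") follow existing edges; "k" is the first miss.
Each of the 1 remaining characters creates one node.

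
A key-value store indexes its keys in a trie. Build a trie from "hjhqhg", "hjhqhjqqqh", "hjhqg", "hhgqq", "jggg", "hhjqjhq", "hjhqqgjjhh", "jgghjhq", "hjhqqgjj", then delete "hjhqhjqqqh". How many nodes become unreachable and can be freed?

Walk "hjhqhjqqqh" from the leaf back toward the root, removing each node that no remaining word uses.
The suffix "jqqqh" (5 nodes) is used only by "hjhqhjqqqh"; the node for "hjhqh" still has the child "g", so pruning stops there.
Nodes removed: 5

5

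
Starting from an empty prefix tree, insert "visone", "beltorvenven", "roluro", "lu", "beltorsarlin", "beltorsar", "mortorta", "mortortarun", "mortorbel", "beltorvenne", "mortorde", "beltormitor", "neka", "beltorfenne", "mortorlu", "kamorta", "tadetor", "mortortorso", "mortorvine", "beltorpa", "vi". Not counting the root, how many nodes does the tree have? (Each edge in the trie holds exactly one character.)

Insert word by word; a character creates a node only if that edge doesn't already exist:
  "visone" → 6 new (v, i, s, o, n, e)
  "beltorvenven" → 12 new (b, e, l, t, o, r, v, e, n, v, e, n)
  "roluro" → 6 new (r, o, l, u, r, o)
  "lu" → 2 new (l, u)
  "beltorsarlin" → prefix "beltor" already present; 6 new (s, a, r, l, i, n)
  "beltorsar" → prefix "beltorsar" already present; 0 new (none)
  "mortorta" → 8 new (m, o, r, t, o, r, t, a)
  "mortortarun" → prefix "mortorta" already present; 3 new (r, u, n)
  "mortorbel" → prefix "mortor" already present; 3 new (b, e, l)
  "beltorvenne" → prefix "beltorven" already present; 2 new (n, e)
  "mortorde" → prefix "mortor" already present; 2 new (d, e)
  "beltormitor" → prefix "beltor" already present; 5 new (m, i, t, o, r)
  "neka" → 4 new (n, e, k, a)
  "beltorfenne" → prefix "beltor" already present; 5 new (f, e, n, n, e)
  "mortorlu" → prefix "mortor" already present; 2 new (l, u)
  "kamorta" → 7 new (k, a, m, o, r, t, a)
  "tadetor" → 7 new (t, a, d, e, t, o, r)
  "mortortorso" → prefix "mortort" already present; 4 new (o, r, s, o)
  "mortorvine" → prefix "mortor" already present; 4 new (v, i, n, e)
  "beltorpa" → prefix "beltor" already present; 2 new (p, a)
  "vi" → prefix "vi" already present; 0 new (none)
Total nodes = 6 + 12 + 6 + 2 + 6 + 0 + 8 + 3 + 3 + 2 + 2 + 5 + 4 + 5 + 2 + 7 + 7 + 4 + 4 + 2 + 0 = 90

90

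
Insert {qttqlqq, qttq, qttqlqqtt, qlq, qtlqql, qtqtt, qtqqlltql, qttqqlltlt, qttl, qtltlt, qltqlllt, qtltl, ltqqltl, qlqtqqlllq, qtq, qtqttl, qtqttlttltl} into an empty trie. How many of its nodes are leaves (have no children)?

10

Leaves are exactly the stored words that no other stored word extends.
Those words: "ltqqltl", "qlqtqqlllq", "qltqlllt", "qtlqql", "qtltlt", "qtqqlltql", "qtqttlttltl", "qttl", "qttqlqqtt", "qttqqlltlt"
Leaf count: 10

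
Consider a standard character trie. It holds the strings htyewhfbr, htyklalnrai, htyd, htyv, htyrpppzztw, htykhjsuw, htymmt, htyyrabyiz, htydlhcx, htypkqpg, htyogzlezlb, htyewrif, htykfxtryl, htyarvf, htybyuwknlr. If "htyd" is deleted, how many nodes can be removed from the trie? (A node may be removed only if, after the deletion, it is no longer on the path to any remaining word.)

Walk "htyd" from the leaf back toward the root, removing each node that no remaining word uses.
Every node on "htyd" is still needed (e.g. by "htydlhcx"), so nothing is freed.
Nodes removed: 0

0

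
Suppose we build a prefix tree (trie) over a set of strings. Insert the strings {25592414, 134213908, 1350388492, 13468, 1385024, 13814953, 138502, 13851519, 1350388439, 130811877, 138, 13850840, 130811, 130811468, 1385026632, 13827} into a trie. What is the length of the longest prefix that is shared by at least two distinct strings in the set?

8

Look for the deepest trie node that still has at least two words in its subtree.
e.g. "1350388439" and "1350388492" share the prefix "13503884" of length 8; no pair shares a longer one.
Longest shared-prefix length: 8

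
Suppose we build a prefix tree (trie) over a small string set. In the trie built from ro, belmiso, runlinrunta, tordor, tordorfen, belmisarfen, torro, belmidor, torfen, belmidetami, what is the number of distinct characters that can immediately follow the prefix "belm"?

The children of the "belm" node are the distinct next characters among strings starting with "belm".
Distinct next characters after "belm": i.
That node has 1 child edge.

1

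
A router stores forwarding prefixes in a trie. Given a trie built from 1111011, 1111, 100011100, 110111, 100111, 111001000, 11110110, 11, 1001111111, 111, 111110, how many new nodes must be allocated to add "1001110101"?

4

Walking "1001110101" from the root, the first 6 characters ("100111") follow existing edges; "0" is the first miss.
New nodes needed: |"1001110101"| − 6 = 10 − 6 = 4.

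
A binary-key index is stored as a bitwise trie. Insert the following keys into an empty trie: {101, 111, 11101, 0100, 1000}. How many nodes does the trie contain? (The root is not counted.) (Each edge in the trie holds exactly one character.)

13

Trie structure (* marks end of a word):
(root)
├─ 0
│  └─ 1
│     └─ 0
│        └─ 0 *
└─ 1
   ├─ 0
   │  ├─ 0
   │  │  └─ 0 *
   │  └─ 1 *
   └─ 1
      └─ 1 *
         └─ 0
            └─ 1 *
Counting every labelled node above: 13.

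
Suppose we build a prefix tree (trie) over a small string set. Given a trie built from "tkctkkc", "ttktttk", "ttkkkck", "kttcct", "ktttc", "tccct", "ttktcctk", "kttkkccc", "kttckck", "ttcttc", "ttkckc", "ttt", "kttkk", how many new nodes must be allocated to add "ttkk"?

0

Every character of "ttkk" already lies on an existing path (it is a prefix of some stored word).
No new nodes are needed: 0.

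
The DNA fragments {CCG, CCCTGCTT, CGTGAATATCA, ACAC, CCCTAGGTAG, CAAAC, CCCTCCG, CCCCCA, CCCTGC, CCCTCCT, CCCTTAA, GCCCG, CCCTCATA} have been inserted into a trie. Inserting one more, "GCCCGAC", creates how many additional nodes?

2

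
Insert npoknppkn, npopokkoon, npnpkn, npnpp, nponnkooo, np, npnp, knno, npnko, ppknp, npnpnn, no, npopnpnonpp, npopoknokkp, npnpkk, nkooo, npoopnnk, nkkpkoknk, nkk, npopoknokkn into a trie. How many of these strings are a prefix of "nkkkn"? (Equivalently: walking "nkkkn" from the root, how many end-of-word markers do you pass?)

1

Check each prefix of "nkkkn" against the stored set — each match is an end-marker on the path.
Prefixes of the query that are stored words: "nkk"
Count: 1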